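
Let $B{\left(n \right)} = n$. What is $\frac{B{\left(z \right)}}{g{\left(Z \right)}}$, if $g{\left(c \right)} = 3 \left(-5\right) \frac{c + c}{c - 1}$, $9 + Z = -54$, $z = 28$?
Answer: $- \frac{128}{135} \approx -0.94815$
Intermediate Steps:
$Z = -63$ ($Z = -9 - 54 = -63$)
$g{\left(c \right)} = - \frac{30 c}{-1 + c}$ ($g{\left(c \right)} = - 15 \frac{2 c}{-1 + c} = - \frac{30 c}{-1 + c}$)
$\frac{B{\left(z \right)}}{g{\left(Z \right)}} = \frac{28}{\left(-30\right) \left(-63\right) \frac{1}{-1 - 63}} = \frac{28}{\left(-30\right) \left(-63\right) \frac{1}{-64}} = \frac{28}{\left(-30\right) \left(-63\right) \left(- \frac{1}{64}\right)} = \frac{28}{- \frac{945}{32}} = 28 \left(- \frac{32}{945}\right) = - \frac{128}{135}$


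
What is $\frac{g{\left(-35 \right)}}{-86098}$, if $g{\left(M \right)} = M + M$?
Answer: $\frac{35}{43049} \approx 0.00081303$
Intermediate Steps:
$g{\left(M \right)} = 2 M$
$\frac{g{\left(-35 \right)}}{-86098} = \frac{2 \left(-35\right)}{-86098} = \left(-70\right) \left(- \frac{1}{86098}\right) = \frac{35}{43049}$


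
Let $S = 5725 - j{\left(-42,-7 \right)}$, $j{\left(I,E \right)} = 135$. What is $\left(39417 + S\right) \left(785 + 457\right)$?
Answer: $55898694$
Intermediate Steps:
$S = 5590$ ($S = 5725 - 135 = 5590$)
$\left(39417 + S\right) \left(785 + 457\right) = \left(39417 + 5590\right) \left(785 + 457\right) = 45007 \cdot 1242 = 55898694$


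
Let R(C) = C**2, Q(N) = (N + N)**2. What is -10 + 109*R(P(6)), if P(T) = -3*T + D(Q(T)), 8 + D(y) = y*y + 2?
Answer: 46759576886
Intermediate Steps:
Q(N) = 4*N**2 (Q(N) = (2*N)**2 = 4*N**2)
D(y) = -6 + y**2 (D(y) = -8 + (y*y + 2) = -8 + (y**2 + 2) = -8 + (2 + y**2) = -6 + y**2)
P(T) = -6 - 3*T + 16*T**4 (P(T) = -3*T + (-6 + (4*T**2)**2) = -3*T + (-6 + 16*T**4) = -6 - 3*T + 16*T**4)
-10 + 109*R(P(6)) = -10 + 109*(-6 - 3*6 + 16*6**4)**2 = -10 + 109*(-6 - 18 + 16*1296)**2 = -10 + 109*(-6 - 18 + 20736)**2 = -10 + 109*20712**2 = -10 + 109*428986944 = -10 + 46759576896 = 46759576886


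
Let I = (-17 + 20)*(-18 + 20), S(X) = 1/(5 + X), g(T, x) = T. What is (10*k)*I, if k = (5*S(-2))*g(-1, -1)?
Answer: -100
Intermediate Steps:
k = -5/3 (k = (5/(5 - 2))*(-1) = (5/3)*(-1) = -5/3 ≈ -1.6667)
I = 6 (I = 3*2 = 6)
(10*k)*I = (10*(-5/3))*6 = -50/3*6 = -100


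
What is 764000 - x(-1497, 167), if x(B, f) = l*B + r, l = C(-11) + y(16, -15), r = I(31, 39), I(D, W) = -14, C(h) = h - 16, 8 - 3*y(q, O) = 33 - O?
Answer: 703635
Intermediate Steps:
y(q, O) = -25/3 + O/3 (y(q, O) = 8/3 - (33 - O)/3 = 8/3 + (-11 + O/3) = -25/3 + O/3)
C(h) = -16 + h
r = -14
l = -121/3 (l = (-16 - 11) + (-25/3 + (1/3)*(-15)) = -27 + (-25/3 - 5) = -27 - 40/3 = -121/3 ≈ -40.333)
x(B, f) = -14 - 121*B/3 (x(B, f) = -121*B/3 - 14 = -14 - 121*B/3)
764000 - x(-1497, 167) = 764000 - (-14 - 121/3*(-1497)) = 764000 - (-14 + 60379) = 764000 - 1*60365 = 764000 - 60365 = 703635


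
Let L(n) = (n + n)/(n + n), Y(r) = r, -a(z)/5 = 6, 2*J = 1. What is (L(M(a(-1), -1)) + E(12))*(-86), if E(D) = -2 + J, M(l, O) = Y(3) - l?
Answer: 43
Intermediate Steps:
J = ½ (J = (½)*1 = ½ ≈ 0.50000)
a(z) = -30 (a(z) = -5*6 = -30)
M(l, O) = 3 - l
E(D) = -3/2 (E(D) = -2 + ½ = -3/2)
L(n) = 1 (L(n) = (2*n)/((2*n)) = (2*n)*(1/(2*n)) = 1)
(L(M(a(-1), -1)) + E(12))*(-86) = (1 - 3/2)*(-86) = -½*(-86) = 43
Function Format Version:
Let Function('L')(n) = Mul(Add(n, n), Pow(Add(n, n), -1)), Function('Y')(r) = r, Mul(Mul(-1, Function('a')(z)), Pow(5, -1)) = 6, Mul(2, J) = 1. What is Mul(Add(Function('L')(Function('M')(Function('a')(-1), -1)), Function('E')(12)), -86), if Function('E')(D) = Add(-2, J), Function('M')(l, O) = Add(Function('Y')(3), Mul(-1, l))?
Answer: 43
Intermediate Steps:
J = Rational(1, 2) (J = Mul(Rational(1, 2), 1) = Rational(1, 2) ≈ 0.50000)
Function('a')(z) = -30 (Function('a')(z) = Mul(-5, 6) = -30)
Function('M')(l, O) = Add(3, Mul(-1, l))
Function('E')(D) = Rational(-3, 2) (Function('E')(D) = Add(-2, Rational(1, 2)) = Rational(-3, 2))
Function('L')(n) = 1 (Function('L')(n) = Mul(Mul(2, n), Pow(Mul(2, n), -1)) = Mul(Mul(2, n), Mul(Rational(1, 2), Pow(n, -1))) = 1)
Mul(Add(Function('L')(Function('M')(Function('a')(-1), -1)), Function('E')(12)), -86) = Mul(Add(1, Rational(-3, 2)), -86) = Mul(Rational(-1, 2), -86) = 43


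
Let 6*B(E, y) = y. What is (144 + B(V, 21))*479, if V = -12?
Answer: 141305/2 ≈ 70653.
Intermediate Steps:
B(E, y) = y/6
(144 + B(V, 21))*479 = (144 + (1/6)*21)*479 = (144 + 7/2)*479 = (295/2)*479 = 141305/2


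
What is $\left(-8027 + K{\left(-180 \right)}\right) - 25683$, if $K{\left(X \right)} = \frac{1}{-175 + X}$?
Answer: $- \frac{11967051}{355} \approx -33710.0$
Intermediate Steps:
$\left(-8027 + K{\left(-180 \right)}\right) - 25683 = \left(-8027 + \frac{1}{-175 - 180}\right) - 25683 = \left(-8027 + \frac{1}{-355}\right) - 25683 = \left(-8027 - \frac{1}{355}\right) - 25683 = - \frac{2849586}{355} - 25683 = - \frac{11967051}{355}$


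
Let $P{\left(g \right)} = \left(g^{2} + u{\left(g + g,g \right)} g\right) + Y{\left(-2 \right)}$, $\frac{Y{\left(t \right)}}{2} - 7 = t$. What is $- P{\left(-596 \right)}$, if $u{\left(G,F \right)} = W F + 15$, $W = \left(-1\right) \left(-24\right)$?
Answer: $-8871470$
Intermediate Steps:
$W = 24$
$Y{\left(t \right)} = 14 + 2 t$
$u{\left(G,F \right)} = 15 + 24 F$ ($u{\left(G,F \right)} = 24 F + 15 = 15 + 24 F$)
$P{\left(g \right)} = 10 + g^{2} + g \left(15 + 24 g\right)$ ($P{\left(g \right)} = \left(g^{2} + \left(15 + 24 g\right) g\right) + \left(14 + 2 \left(-2\right)\right) = \left(g^{2} + g \left(15 + 24 g\right)\right) + \left(14 - 4\right) = \left(g^{2} + g \left(15 + 24 g\right)\right) + 10 = 10 + g^{2} + g \left(15 + 24 g\right)$)
$- P{\left(-596 \right)} = - (10 + 15 \left(-596\right) + 25 \left(-596\right)^{2}) = - (10 - 8940 + 25 \cdot 355216) = - (10 - 8940 + 8880400) = \left(-1\right) 8871470 = -8871470$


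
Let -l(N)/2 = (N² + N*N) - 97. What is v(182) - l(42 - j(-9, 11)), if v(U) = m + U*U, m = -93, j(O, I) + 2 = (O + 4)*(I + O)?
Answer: 44501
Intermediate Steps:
j(O, I) = -2 + (4 + O)*(I + O) (j(O, I) = -2 + (O + 4)*(I + O) = -2 + (4 + O)*(I + O))
v(U) = -93 + U² (v(U) = -93 + U*U = -93 + U²)
l(N) = 194 - 4*N² (l(N) = -2*((N² + N*N) - 97) = -2*((N² + N²) - 97) = -2*(2*N² - 97) = -2*(-97 + 2*N²) = 194 - 4*N²)
v(182) - l(42 - j(-9, 11)) = (-93 + 182²) - (194 - 4*(42 - (-2 + (-9)² + 4*11 + 4*(-9) + 11*(-9)))²) = (-93 + 33124) - (194 - 4*(42 - (-2 + 81 + 44 - 36 - 99))²) = 33031 - (194 - 4*(42 - 1*(-12))²) = 33031 - (194 - 4*(42 + 12)²) = 33031 - (194 - 4*54²) = 33031 - (194 - 4*2916) = 33031 - (194 - 11664) = 33031 - 1*(-11470) = 33031 + 11470 = 44501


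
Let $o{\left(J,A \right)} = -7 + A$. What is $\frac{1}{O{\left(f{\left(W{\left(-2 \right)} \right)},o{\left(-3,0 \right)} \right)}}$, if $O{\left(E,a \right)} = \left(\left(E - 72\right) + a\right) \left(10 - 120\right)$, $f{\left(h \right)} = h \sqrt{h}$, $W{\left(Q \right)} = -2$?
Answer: $\frac{79}{687390} - \frac{i \sqrt{2}}{343695} \approx 0.00011493 - 4.1147 \cdot 10^{-6} i$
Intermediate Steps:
$f{\left(h \right)} = h^{\frac{3}{2}}$
$O{\left(E,a \right)} = 7920 - 110 E - 110 a$ ($O{\left(E,a \right)} = \left(\left(-72 + E\right) + a\right) \left(-110\right) = \left(-72 + E + a\right) \left(-110\right) = 7920 - 110 E - 110 a$)
$\frac{1}{O{\left(f{\left(W{\left(-2 \right)} \right)},o{\left(-3,0 \right)} \right)}} = \frac{1}{7920 - 110 \left(-2\right)^{\frac{3}{2}} - 110 \left(-7 + 0\right)} = \frac{1}{7920 - 110 \left(- 2 i \sqrt{2}\right) - -770} = \frac{1}{7920 + 220 i \sqrt{2} + 770} = \frac{1}{8690 + 220 i \sqrt{2}}$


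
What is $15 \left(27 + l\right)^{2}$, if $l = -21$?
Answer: $540$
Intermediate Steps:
$15 \left(27 + l\right)^{2} = 15 \left(27 - 21\right)^{2} = 15 \cdot 6^{2} = 15 \cdot 36 = 540$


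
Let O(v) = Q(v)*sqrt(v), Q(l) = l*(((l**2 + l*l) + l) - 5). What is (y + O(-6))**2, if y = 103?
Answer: (103 - 366*I*sqrt(6))**2 ≈ -7.9313e+5 - 1.8468e+5*I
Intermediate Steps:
Q(l) = l*(-5 + l + 2*l**2) (Q(l) = l*(((l**2 + l**2) + l) - 5) = l*((2*l**2 + l) - 5) = l*((l + 2*l**2) - 5) = l*(-5 + l + 2*l**2))
O(v) = v**(3/2)*(-5 + v + 2*v**2) (O(v) = (v*(-5 + v + 2*v**2))*sqrt(v) = v**(3/2)*(-5 + v + 2*v**2))
(y + O(-6))**2 = (103 + (-6)**(3/2)*(-5 - 6 + 2*(-6)**2))**2 = (103 + (-6*I*sqrt(6))*(-5 - 6 + 2*36))**2 = (103 + (-6*I*sqrt(6))*(-5 - 6 + 72))**2 = (103 - 6*I*sqrt(6)*61)**2 = (103 - 366*I*sqrt(6))**2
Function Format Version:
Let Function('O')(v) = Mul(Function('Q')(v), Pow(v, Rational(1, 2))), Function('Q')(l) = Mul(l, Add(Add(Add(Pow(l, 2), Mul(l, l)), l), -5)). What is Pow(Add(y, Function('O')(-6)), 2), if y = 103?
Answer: Pow(Add(103, Mul(-366, I, Pow(6, Rational(1, 2)))), 2) ≈ Add(-7.9313e+5, Mul(-1.8468e+5, I))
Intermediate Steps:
Function('Q')(l) = Mul(l, Add(-5, l, Mul(2, Pow(l, 2)))) (Function('Q')(l) = Mul(l, Add(Add(Add(Pow(l, 2), Pow(l, 2)), l), -5)) = Mul(l, Add(Add(Mul(2, Pow(l, 2)), l), -5)) = Mul(l, Add(Add(l, Mul(2, Pow(l, 2))), -5)) = Mul(l, Add(-5, l, Mul(2, Pow(l, 2)))))
Function('O')(v) = Mul(Pow(v, Rational(3, 2)), Add(-5, v, Mul(2, Pow(v, 2)))) (Function('O')(v) = Mul(Mul(v, Add(-5, v, Mul(2, Pow(v, 2)))), Pow(v, Rational(1, 2))) = Mul(Pow(v, Rational(3, 2)), Add(-5, v, Mul(2, Pow(v, 2)))))
Pow(Add(y, Function('O')(-6)), 2) = Pow(Add(103, Mul(Pow(-6, Rational(3, 2)), Add(-5, -6, Mul(2, Pow(-6, 2))))), 2) = Pow(Add(103, Mul(Mul(-6, I, Pow(6, Rational(1, 2))), Add(-5, -6, Mul(2, 36)))), 2) = Pow(Add(103, Mul(Mul(-6, I, Pow(6, Rational(1, 2))), Add(-5, -6, 72))), 2) = Pow(Add(103, Mul(Mul(-6, I, Pow(6, Rational(1, 2))), 61)), 2) = Pow(Add(103, Mul(-366, I, Pow(6, Rational(1, 2)))), 2)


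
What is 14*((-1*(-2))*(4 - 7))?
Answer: -84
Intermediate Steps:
14*((-1*(-2))*(4 - 7)) = 14*(2*(-3)) = 14*(-6) = -84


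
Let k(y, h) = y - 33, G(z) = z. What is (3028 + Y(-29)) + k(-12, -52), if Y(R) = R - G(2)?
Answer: 2952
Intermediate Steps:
k(y, h) = -33 + y
Y(R) = -2 + R (Y(R) = R - 1*2 = R - 2 = -2 + R)
(3028 + Y(-29)) + k(-12, -52) = (3028 + (-2 - 29)) + (-33 - 12) = (3028 - 31) - 45 = 2997 - 45 = 2952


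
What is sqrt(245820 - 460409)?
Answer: I*sqrt(214589) ≈ 463.24*I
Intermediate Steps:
sqrt(245820 - 460409) = sqrt(-214589) = I*sqrt(214589)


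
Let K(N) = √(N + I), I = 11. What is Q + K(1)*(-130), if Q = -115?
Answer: -115 - 260*√3 ≈ -565.33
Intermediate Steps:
K(N) = √(11 + N) (K(N) = √(N + 11) = √(11 + N))
Q + K(1)*(-130) = -115 + √(11 + 1)*(-130) = -115 + √12*(-130) = -115 + (2*√3)*(-130) = -115 - 260*√3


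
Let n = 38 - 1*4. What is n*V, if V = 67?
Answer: 2278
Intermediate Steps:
n = 34 (n = 38 - 4 = 34)
n*V = 34*67 = 2278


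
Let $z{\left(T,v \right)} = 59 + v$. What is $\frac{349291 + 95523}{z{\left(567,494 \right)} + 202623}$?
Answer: $\frac{222407}{101588} \approx 2.1893$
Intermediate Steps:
$\frac{349291 + 95523}{z{\left(567,494 \right)} + 202623} = \frac{349291 + 95523}{\left(59 + 494\right) + 202623} = \frac{444814}{553 + 202623} = \frac{444814}{203176} = 444814 \cdot \frac{1}{203176} = \frac{222407}{101588}$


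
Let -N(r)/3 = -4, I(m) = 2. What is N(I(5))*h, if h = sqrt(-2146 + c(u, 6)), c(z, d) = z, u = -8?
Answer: 12*I*sqrt(2154) ≈ 556.93*I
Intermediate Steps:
N(r) = 12 (N(r) = -3*(-4) = 12)
h = I*sqrt(2154) (h = sqrt(-2146 - 8) = sqrt(-2154) = I*sqrt(2154) ≈ 46.411*I)
N(I(5))*h = 12*(I*sqrt(2154)) = 12*I*sqrt(2154)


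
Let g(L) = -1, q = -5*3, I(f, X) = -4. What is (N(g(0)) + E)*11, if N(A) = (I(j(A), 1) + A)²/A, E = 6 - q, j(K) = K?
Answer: -44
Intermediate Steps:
q = -15
E = 21 (E = 6 - 1*(-15) = 6 + 15 = 21)
N(A) = (-4 + A)²/A
(N(g(0)) + E)*11 = ((-4 - 1)²/(-1) + 21)*11 = (-1*(-5)² + 21)*11 = (-1*25 + 21)*11 = (-25 + 21)*11 = -4*11 = -44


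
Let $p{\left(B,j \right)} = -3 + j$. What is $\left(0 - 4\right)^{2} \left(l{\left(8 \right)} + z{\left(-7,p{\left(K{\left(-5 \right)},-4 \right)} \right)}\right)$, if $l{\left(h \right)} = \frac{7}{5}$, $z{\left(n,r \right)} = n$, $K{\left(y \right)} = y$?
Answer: $- \frac{448}{5} \approx -89.6$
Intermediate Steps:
$l{\left(h \right)} = \frac{7}{5}$ ($l{\left(h \right)} = 7 \cdot \frac{1}{5} = \frac{7}{5}$)
$\left(0 - 4\right)^{2} \left(l{\left(8 \right)} + z{\left(-7,p{\left(K{\left(-5 \right)},-4 \right)} \right)}\right) = \left(0 - 4\right)^{2} \left(\frac{7}{5} - 7\right) = \left(-4\right)^{2} \left(- \frac{28}{5}\right) = 16 \left(- \frac{28}{5}\right) = - \frac{448}{5}$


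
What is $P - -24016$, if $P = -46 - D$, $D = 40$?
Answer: $23930$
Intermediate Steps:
$P = -86$ ($P = -46 - 40 = -86$)
$P - -24016 = -86 - -24016 = -86 + 24016 = 23930$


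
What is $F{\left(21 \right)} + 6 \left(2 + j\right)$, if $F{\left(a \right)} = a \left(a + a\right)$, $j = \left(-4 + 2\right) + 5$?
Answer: $912$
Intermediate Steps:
$j = 3$ ($j = -2 + 5 = 3$)
$F{\left(a \right)} = 2 a^{2}$ ($F{\left(a \right)} = a 2 a = 2 a^{2}$)
$F{\left(21 \right)} + 6 \left(2 + j\right) = 2 \cdot 21^{2} + 6 \left(2 + 3\right) = 2 \cdot 441 + 6 \cdot 5 = 882 + 30 = 912$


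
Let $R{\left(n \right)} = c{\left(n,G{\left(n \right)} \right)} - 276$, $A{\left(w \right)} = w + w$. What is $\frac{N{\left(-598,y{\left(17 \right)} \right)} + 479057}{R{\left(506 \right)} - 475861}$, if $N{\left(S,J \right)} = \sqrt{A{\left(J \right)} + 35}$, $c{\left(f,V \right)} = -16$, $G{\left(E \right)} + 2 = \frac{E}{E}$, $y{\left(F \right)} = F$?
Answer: $- \frac{479057}{476153} - \frac{\sqrt{69}}{476153} \approx -1.0061$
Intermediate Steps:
$A{\left(w \right)} = 2 w$
$G{\left(E \right)} = -1$ ($G{\left(E \right)} = -2 + \frac{E}{E} = -2 + 1 = -1$)
$N{\left(S,J \right)} = \sqrt{35 + 2 J}$ ($N{\left(S,J \right)} = \sqrt{2 J + 35} = \sqrt{35 + 2 J}$)
$R{\left(n \right)} = -292$ ($R{\left(n \right)} = -16 - 276 = -292$)
$\frac{N{\left(-598,y{\left(17 \right)} \right)} + 479057}{R{\left(506 \right)} - 475861} = \frac{\sqrt{35 + 2 \cdot 17} + 479057}{-292 - 475861} = \frac{\sqrt{35 + 34} + 479057}{-476153} = \left(\sqrt{69} + 479057\right) \left(- \frac{1}{476153}\right) = \left(479057 + \sqrt{69}\right) \left(- \frac{1}{476153}\right) = - \frac{479057}{476153} - \frac{\sqrt{69}}{476153}$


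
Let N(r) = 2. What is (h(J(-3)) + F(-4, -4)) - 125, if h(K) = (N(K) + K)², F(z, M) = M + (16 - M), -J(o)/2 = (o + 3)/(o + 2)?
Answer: -105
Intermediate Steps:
J(o) = -2*(3 + o)/(2 + o) (J(o) = -2*(o + 3)/(o + 2) = -2*(3 + o)/(2 + o))
F(z, M) = 16
h(K) = (2 + K)²
(h(J(-3)) + F(-4, -4)) - 125 = ((2 + 2*(-3 - 1*(-3))/(2 - 3))² + 16) - 125 = ((2 + 2*(-3 + 3)/(-1))² + 16) - 125 = ((2 + 2*(-1)*0)² + 16) - 125 = ((2 + 0)² + 16) - 125 = (2² + 16) - 125 = (4 + 16) - 125 = 20 - 125 = -105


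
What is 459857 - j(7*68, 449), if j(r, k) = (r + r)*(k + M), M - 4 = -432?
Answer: 439865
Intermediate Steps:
M = -428 (M = 4 - 432 = -428)
j(r, k) = 2*r*(-428 + k) (j(r, k) = (r + r)*(k - 428) = (2*r)*(-428 + k) = 2*r*(-428 + k))
459857 - j(7*68, 449) = 459857 - 2*7*68*(-428 + 449) = 459857 - 2*476*21 = 459857 - 1*19992 = 459857 - 19992 = 439865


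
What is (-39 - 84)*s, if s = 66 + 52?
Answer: -14514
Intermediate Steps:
s = 118
(-39 - 84)*s = (-39 - 84)*118 = -123*118 = -14514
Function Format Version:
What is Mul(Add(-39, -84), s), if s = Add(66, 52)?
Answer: -14514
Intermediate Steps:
s = 118
Mul(Add(-39, -84), s) = Mul(Add(-39, -84), 118) = Mul(-123, 118) = -14514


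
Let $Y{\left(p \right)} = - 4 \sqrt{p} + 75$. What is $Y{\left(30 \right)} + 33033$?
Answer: $33108 - 4 \sqrt{30} \approx 33086.0$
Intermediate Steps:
$Y{\left(p \right)} = 75 - 4 \sqrt{p}$
$Y{\left(30 \right)} + 33033 = \left(75 - 4 \sqrt{30}\right) + 33033 = 33108 - 4 \sqrt{30}$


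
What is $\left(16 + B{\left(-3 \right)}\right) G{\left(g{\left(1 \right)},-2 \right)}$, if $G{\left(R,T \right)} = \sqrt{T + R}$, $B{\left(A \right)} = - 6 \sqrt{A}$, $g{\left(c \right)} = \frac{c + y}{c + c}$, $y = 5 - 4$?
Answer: $6 \sqrt{3} + 16 i \approx 10.392 + 16.0 i$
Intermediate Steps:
$y = 1$ ($y = 5 - 4 = 1$)
$g{\left(c \right)} = \frac{1 + c}{2 c}$ ($g{\left(c \right)} = \frac{c + 1}{c + c} = \frac{1 + c}{2 c}$)
$G{\left(R,T \right)} = \sqrt{R + T}$
$\left(16 + B{\left(-3 \right)}\right) G{\left(g{\left(1 \right)},-2 \right)} = \left(16 - 6 \sqrt{-3}\right) \sqrt{\frac{1 + 1}{2 \cdot 1} - 2} = \left(16 - 6 i \sqrt{3}\right) \sqrt{\frac{1}{2} \cdot 1 \cdot 2 - 2} = \left(16 - 6 i \sqrt{3}\right) \sqrt{1 - 2} = \left(16 - 6 i \sqrt{3}\right) \sqrt{-1} = \left(16 - 6 i \sqrt{3}\right) i = i \left(16 - 6 i \sqrt{3}\right)$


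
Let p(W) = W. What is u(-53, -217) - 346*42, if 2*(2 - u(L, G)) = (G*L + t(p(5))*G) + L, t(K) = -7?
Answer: -42027/2 ≈ -21014.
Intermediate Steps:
u(L, G) = 2 - L/2 + 7*G/2 - G*L/2 (u(L, G) = 2 - ((G*L - 7*G) + L)/2 = 2 - ((-7*G + G*L) + L)/2 = 2 - (L - 7*G + G*L)/2 = 2 + (-L/2 + 7*G/2 - G*L/2) = 2 - L/2 + 7*G/2 - G*L/2)
u(-53, -217) - 346*42 = (2 - ½*(-53) + (7/2)*(-217) - ½*(-217)*(-53)) - 346*42 = (2 + 53/2 - 1519/2 - 11501/2) - 14532 = -12963/2 - 14532 = -42027/2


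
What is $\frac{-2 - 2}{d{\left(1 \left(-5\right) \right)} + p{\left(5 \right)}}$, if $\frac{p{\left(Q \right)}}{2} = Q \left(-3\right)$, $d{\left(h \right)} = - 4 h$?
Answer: $\frac{2}{5} \approx 0.4$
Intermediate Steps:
$p{\left(Q \right)} = - 6 Q$ ($p{\left(Q \right)} = 2 Q \left(-3\right) = 2 \left(- 3 Q\right) = - 6 Q$)
$\frac{-2 - 2}{d{\left(1 \left(-5\right) \right)} + p{\left(5 \right)}} = \frac{-2 - 2}{- 4 \cdot 1 \left(-5\right) - 30} = - \frac{4}{\left(-4\right) \left(-5\right) - 30} = - \frac{4}{20 - 30} = - \frac{4}{-10} = \left(-4\right) \left(- \frac{1}{10}\right) = \frac{2}{5}$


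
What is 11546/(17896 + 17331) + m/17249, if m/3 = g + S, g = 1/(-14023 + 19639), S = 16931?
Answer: 3722363393707/1137484339056 ≈ 3.2725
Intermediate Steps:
g = 1/5616 ≈ 0.00017806
m = 95084497/1872 (m = 3*(1/5616 + 16931) = 3*(95084497/5616) = 95084497/1872 ≈ 50793.)
11546/(17896 + 17331) + m/17249 = 11546/(17896 + 17331) + (95084497/1872)/17249 = 11546/35227 + (95084497/1872)*(1/17249) = 11546*(1/35227) + 95084497/32290128 = 11546/35227 + 95084497/32290128 = 3722363393707/1137484339056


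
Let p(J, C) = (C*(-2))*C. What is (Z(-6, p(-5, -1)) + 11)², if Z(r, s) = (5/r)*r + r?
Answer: 100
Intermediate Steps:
p(J, C) = -2*C² (p(J, C) = (-2*C)*C = -2*C²)
Z(r, s) = 5 + r
(Z(-6, p(-5, -1)) + 11)² = ((5 - 6) + 11)² = (-1 + 11)² = 10² = 100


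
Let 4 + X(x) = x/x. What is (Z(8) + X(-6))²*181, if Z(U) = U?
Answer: 4525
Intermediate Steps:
X(x) = -3 (X(x) = -4 + x/x = -4 + 1 = -3)
(Z(8) + X(-6))²*181 = (8 - 3)²*181 = 5²*181 = 25*181 = 4525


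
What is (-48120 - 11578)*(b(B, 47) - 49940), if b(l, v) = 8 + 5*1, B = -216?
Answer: 2980542046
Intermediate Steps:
b(l, v) = 13 (b(l, v) = 8 + 5 = 13)
(-48120 - 11578)*(b(B, 47) - 49940) = (-48120 - 11578)*(13 - 49940) = -59698*(-49927) = 2980542046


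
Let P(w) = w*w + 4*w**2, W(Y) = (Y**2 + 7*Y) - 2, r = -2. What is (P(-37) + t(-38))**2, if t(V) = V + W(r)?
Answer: 46172025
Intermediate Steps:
W(Y) = -2 + Y**2 + 7*Y
P(w) = 5*w**2 (P(w) = w**2 + 4*w**2 = 5*w**2)
t(V) = -12 + V (t(V) = V + (-2 + (-2)**2 + 7*(-2)) = V + (-2 + 4 - 14) = V - 12 = -12 + V)
(P(-37) + t(-38))**2 = (5*(-37)**2 + (-12 - 38))**2 = (5*1369 - 50)**2 = (6845 - 50)**2 = 6795**2 = 46172025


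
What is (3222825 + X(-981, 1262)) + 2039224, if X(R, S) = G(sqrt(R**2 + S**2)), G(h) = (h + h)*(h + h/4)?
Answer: 23299123/2 ≈ 1.1650e+7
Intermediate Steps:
G(h) = 5*h**2/2 (G(h) = (2*h)*(h + h*(1/4)) = (2*h)*(h + h/4) = (2*h)*(5*h/4) = 5*h**2/2)
X(R, S) = 5*R**2/2 + 5*S**2/2 (X(R, S) = 5*(sqrt(R**2 + S**2))**2/2 = 5*(R**2 + S**2)/2 = 5*R**2/2 + 5*S**2/2)
(3222825 + X(-981, 1262)) + 2039224 = (3222825 + ((5/2)*(-981)**2 + (5/2)*1262**2)) + 2039224 = (3222825 + ((5/2)*962361 + (5/2)*1592644)) + 2039224 = (3222825 + (4811805/2 + 3981610)) + 2039224 = (3222825 + 12775025/2) + 2039224 = 19220675/2 + 2039224 = 23299123/2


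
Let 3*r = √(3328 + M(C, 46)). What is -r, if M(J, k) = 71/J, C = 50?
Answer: -√332942/30 ≈ -19.234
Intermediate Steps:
r = √332942/30 (r = √(3328 + 71/50)/3 = √(166471/50)/3 = (√332942/10)/3 = √332942/30 ≈ 19.234)
-r = -√332942/30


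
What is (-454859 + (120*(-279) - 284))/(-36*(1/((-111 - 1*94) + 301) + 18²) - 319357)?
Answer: 3908984/2648171 ≈ 1.4761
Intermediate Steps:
(-454859 + (120*(-279) - 284))/(-36*(1/((-111 - 1*94) + 301) + 18²) - 319357) = (-454859 + (-33480 - 284))/(-36*(1/((-111 - 94) + 301) + 324) - 319357) = (-454859 - 33764)/(-36*(1/(-205 + 301) + 324) - 319357) = -488623/(-36*(1/96 + 324) - 319357) = -488623/(-36*31105/96 - 319357) = -488623/(-93315/8 - 319357) = -488623/(-2648171/8) = -488623*(-8/2648171) = 3908984/2648171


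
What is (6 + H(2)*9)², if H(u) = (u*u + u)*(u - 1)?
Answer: 3600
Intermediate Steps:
H(u) = (-1 + u)*(u + u²) (H(u) = (u² + u)*(-1 + u) = (u + u²)*(-1 + u) = (-1 + u)*(u + u²))
(6 + H(2)*9)² = (6 + (2³ - 1*2)*9)² = (6 + (8 - 2)*9)² = (6 + 6*9)² = (6 + 54)² = 60² = 3600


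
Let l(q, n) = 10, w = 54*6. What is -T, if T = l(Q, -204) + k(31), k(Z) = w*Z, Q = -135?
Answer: -10054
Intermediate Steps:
w = 324
k(Z) = 324*Z
T = 10054 (T = 10 + 324*31 = 10 + 10044 = 10054)
-T = -1*10054 = -10054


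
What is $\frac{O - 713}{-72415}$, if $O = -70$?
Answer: $\frac{783}{72415} \approx 0.010813$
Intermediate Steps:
$\frac{O - 713}{-72415} = \frac{-70 - 713}{-72415} = \left(-70 - 713\right) \left(- \frac{1}{72415}\right) = \left(-783\right) \left(- \frac{1}{72415}\right) = \frac{783}{72415}$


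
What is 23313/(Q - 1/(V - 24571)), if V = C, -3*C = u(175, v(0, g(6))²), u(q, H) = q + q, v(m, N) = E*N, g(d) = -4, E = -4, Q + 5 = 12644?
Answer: 575543573/312027420 ≈ 1.8445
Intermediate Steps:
Q = 12639 (Q = -5 + 12644 = 12639)
v(m, N) = -4*N
u(q, H) = 2*q
C = -350/3 (C = -2*175/3 = -⅓*350 = -350/3 ≈ -116.67)
V = -350/3 ≈ -116.67
23313/(Q - 1/(V - 24571)) = 23313/(12639 - 1/(-350/3 - 24571)) = 23313/(12639 - 1/(-74063/3)) = 23313/(12639 - 1*(-3/74063)) = 23313/(12639 + 3/74063) = 23313/(936082260/74063) = 23313*(74063/936082260) = 575543573/312027420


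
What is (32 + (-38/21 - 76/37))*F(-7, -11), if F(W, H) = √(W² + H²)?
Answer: 21862*√170/777 ≈ 366.85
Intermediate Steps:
F(W, H) = √(H² + W²)
(32 + (-38/21 - 76/37))*F(-7, -11) = (32 + (-38/21 - 76/37))*√((-11)² + (-7)²) = (32 + (-38*1/21 - 76*1/37))*√(121 + 49) = (32 + (-38/21 - 76/37))*√170 = (32 - 3002/777)*√170 = 21862*√170/777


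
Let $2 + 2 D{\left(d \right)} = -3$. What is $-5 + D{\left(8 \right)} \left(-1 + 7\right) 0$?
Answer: $-5$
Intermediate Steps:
$D{\left(d \right)} = - \frac{5}{2}$ ($D{\left(d \right)} = -1 + \frac{1}{2} \left(-3\right) = -1 - \frac{3}{2} = - \frac{5}{2}$)
$-5 + D{\left(8 \right)} \left(-1 + 7\right) 0 = -5 - \frac{5 \left(-1 + 7\right) 0}{2} = -5 - \frac{5 \cdot 6 \cdot 0}{2} = -5 - 0 = -5 + 0 = -5$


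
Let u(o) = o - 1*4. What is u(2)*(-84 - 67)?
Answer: 302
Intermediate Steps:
u(o) = -4 + o (u(o) = o - 4 = -4 + o)
u(2)*(-84 - 67) = (-4 + 2)*(-84 - 67) = -2*(-151) = 302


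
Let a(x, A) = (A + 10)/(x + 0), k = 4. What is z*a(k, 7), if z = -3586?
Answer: -30481/2 ≈ -15241.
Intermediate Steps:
a(x, A) = (10 + A)/x
z*a(k, 7) = -3586*(10 + 7)/4 = -1793*17/2 = -3586*17/4 = -30481/2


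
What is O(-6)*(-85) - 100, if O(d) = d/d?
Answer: -185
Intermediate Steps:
O(d) = 1
O(-6)*(-85) - 100 = 1*(-85) - 100 = -85 - 100 = -185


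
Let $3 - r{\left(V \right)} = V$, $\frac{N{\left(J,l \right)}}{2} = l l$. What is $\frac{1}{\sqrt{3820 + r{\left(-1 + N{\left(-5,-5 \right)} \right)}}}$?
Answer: $\frac{\sqrt{3774}}{3774} \approx 0.016278$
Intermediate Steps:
$N{\left(J,l \right)} = 2 l^{2}$ ($N{\left(J,l \right)} = 2 l l = 2 l^{2}$)
$r{\left(V \right)} = 3 - V$
$\frac{1}{\sqrt{3820 + r{\left(-1 + N{\left(-5,-5 \right)} \right)}}} = \frac{1}{\sqrt{3820 + \left(3 - \left(-1 + 2 \left(-5\right)^{2}\right)\right)}} = \frac{1}{\sqrt{3820 + \left(3 - \left(-1 + 2 \cdot 25\right)\right)}} = \frac{1}{\sqrt{3820 + \left(3 - \left(-1 + 50\right)\right)}} = \frac{1}{\sqrt{3820 + \left(3 - 49\right)}} = \frac{1}{\sqrt{3820 - 46}} = \frac{1}{\sqrt{3774}} = \frac{\sqrt{3774}}{3774}$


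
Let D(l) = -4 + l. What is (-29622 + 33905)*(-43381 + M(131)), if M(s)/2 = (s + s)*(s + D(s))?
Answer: 393226513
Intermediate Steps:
M(s) = 4*s*(-4 + 2*s) (M(s) = 2*((s + s)*(s + (-4 + s))) = 2*((2*s)*(-4 + 2*s)) = 2*(2*s*(-4 + 2*s)) = 4*s*(-4 + 2*s))
(-29622 + 33905)*(-43381 + M(131)) = (-29622 + 33905)*(-43381 + 8*131*(-2 + 131)) = 4283*(-43381 + 8*131*129) = 4283*(-43381 + 135192) = 4283*91811 = 393226513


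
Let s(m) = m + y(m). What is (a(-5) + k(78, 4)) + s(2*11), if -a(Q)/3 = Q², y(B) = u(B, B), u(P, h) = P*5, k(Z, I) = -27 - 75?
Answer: -45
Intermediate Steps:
k(Z, I) = -102
u(P, h) = 5*P
y(B) = 5*B
a(Q) = -3*Q²
s(m) = 6*m (s(m) = m + 5*m = 6*m)
(a(-5) + k(78, 4)) + s(2*11) = (-3*(-5)² - 102) + 6*(2*11) = (-3*25 - 102) + 6*22 = (-75 - 102) + 132 = -177 + 132 = -45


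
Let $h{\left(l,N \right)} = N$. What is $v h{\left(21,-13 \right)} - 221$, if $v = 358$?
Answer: $-4875$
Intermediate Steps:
$v h{\left(21,-13 \right)} - 221 = 358 \left(-13\right) - 221 = -4654 - 221 = -4875$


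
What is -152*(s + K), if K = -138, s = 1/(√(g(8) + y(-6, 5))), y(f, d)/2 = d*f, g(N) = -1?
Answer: 20976 + 152*I*√61/61 ≈ 20976.0 + 19.462*I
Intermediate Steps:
y(f, d) = 2*d*f (y(f, d) = 2*(d*f) = 2*d*f)
s = -I*√61/61 (s = 1/(√(-1 + 2*5*(-6))) = 1/(√(-1 - 60)) = 1/(√(-61)) = 1/(I*√61) = -I*√61/61 ≈ -0.12804*I)
-152*(s + K) = -152*(-I*√61/61 - 138) = -152*(-138 - I*√61/61) = 20976 + 152*I*√61/61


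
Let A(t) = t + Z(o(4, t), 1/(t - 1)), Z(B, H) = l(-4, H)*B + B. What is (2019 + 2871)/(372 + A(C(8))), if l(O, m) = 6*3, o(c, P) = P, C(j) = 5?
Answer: 2445/236 ≈ 10.360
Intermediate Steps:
l(O, m) = 18
Z(B, H) = 19*B (Z(B, H) = 18*B + B = 19*B)
A(t) = 20*t (A(t) = t + 19*t = 20*t)
(2019 + 2871)/(372 + A(C(8))) = (2019 + 2871)/(372 + 20*5) = 4890/(372 + 100) = 4890/472 = 4890*(1/472) = 2445/236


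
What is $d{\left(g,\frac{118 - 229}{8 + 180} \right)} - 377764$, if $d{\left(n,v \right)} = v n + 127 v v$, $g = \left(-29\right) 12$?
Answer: $- \frac{13342863985}{35344} \approx -3.7751 \cdot 10^{5}$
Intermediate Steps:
$g = -348$
$d{\left(n,v \right)} = 127 v^{2} + n v$ ($d{\left(n,v \right)} = n v + 127 v^{2} = 127 v^{2} + n v$)
$d{\left(g,\frac{118 - 229}{8 + 180} \right)} - 377764 = \frac{118 - 229}{8 + 180} \left(-348 + 127 \frac{118 - 229}{8 + 180}\right) - 377764 = - \frac{111}{188} \left(-348 + 127 \left(- \frac{111}{188}\right)\right) - 377764 = \left(-111\right) \frac{1}{188} \left(-348 + 127 \left(\left(-111\right) \frac{1}{188}\right)\right) - 377764 = - \frac{111 \left(-348 + 127 \left(- \frac{111}{188}\right)\right)}{188} - 377764 = - \frac{111 \left(-348 - \frac{14097}{188}\right)}{188} - 377764 = \left(- \frac{111}{188}\right) \left(- \frac{79521}{188}\right) - 377764 = \frac{8826831}{35344} - 377764 = - \frac{13342863985}{35344}$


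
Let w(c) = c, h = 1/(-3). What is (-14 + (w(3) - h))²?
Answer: 1024/9 ≈ 113.78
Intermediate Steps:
h = -⅓ ≈ -0.33333
(-14 + (w(3) - h))² = (-14 + (3 - 1*(-⅓)))² = (-14 + (3 + ⅓))² = (-14 + 10/3)² = (-32/3)² = 1024/9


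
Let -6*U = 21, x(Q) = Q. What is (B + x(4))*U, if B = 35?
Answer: -273/2 ≈ -136.50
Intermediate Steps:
U = -7/2 (U = -1/6*21 = -7/2 ≈ -3.5000)
(B + x(4))*U = (35 + 4)*(-7/2) = 39*(-7/2) = -273/2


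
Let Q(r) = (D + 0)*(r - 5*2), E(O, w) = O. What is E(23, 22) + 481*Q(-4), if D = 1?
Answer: -6711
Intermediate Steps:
Q(r) = -10 + r (Q(r) = (1 + 0)*(r - 5*2) = 1*(r - 10) = 1*(-10 + r) = -10 + r)
E(23, 22) + 481*Q(-4) = 23 + 481*(-10 - 4) = 23 + 481*(-14) = 23 - 6734 = -6711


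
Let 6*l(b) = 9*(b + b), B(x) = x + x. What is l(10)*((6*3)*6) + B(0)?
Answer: 3240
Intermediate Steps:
B(x) = 2*x
l(b) = 3*b (l(b) = (9*(b + b))/6 = (9*(2*b))/6 = (18*b)/6 = 3*b)
l(10)*((6*3)*6) + B(0) = (3*10)*((6*3)*6) + 2*0 = 30*(18*6) + 0 = 30*108 + 0 = 3240 + 0 = 3240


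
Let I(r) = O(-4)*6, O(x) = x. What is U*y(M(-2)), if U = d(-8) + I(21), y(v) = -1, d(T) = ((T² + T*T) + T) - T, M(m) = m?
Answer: -104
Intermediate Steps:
d(T) = 2*T² (d(T) = ((T² + T²) + T) - T = (2*T² + T) - T = (T + 2*T²) - T = 2*T²)
I(r) = -24 (I(r) = -4*6 = -24)
U = 104 (U = 2*(-8)² - 24 = 2*64 - 24 = 128 - 24 = 104)
U*y(M(-2)) = 104*(-1) = -104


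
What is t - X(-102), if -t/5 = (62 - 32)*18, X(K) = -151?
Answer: -2549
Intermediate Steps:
t = -2700 (t = -5*(62 - 32)*18 = -150*18 = -5*540 = -2700)
t - X(-102) = -2700 - 1*(-151) = -2700 + 151 = -2549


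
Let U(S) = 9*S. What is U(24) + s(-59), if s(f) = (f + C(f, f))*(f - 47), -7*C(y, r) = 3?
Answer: 45608/7 ≈ 6515.4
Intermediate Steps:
C(y, r) = -3/7 (C(y, r) = -1/7*3 = -3/7)
s(f) = (-47 + f)*(-3/7 + f) (s(f) = (f - 3/7)*(f - 47) = (-3/7 + f)*(-47 + f) = (-47 + f)*(-3/7 + f))
U(24) + s(-59) = 9*24 + (141/7 + (-59)**2 - 332/7*(-59)) = 216 + (141/7 + 3481 + 19588/7) = 216 + 44096/7 = 45608/7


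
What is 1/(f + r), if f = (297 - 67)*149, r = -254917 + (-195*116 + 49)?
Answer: -1/243218 ≈ -4.1115e-6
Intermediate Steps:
r = -277488 (r = -254917 + (-22620 + 49) = -254917 - 22571 = -277488)
f = 34270 (f = 230*149 = 34270)
1/(f + r) = 1/(34270 - 277488) = 1/(-243218) = -1/243218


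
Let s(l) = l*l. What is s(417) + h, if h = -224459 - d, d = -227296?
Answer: 176726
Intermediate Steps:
h = 2837 (h = -224459 - 1*(-227296) = -224459 + 227296 = 2837)
s(l) = l²
s(417) + h = 417² + 2837 = 173889 + 2837 = 176726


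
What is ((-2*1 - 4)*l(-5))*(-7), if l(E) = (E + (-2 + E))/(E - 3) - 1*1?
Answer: 21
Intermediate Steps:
l(E) = -1 + (-2 + 2*E)/(-3 + E) (l(E) = (-2 + 2*E)/(-3 + E) - 1 = -1 + (-2 + 2*E)/(-3 + E))
((-2*1 - 4)*l(-5))*(-7) = ((-2*1 - 4)*((1 - 5)/(-3 - 5)))*(-7) = ((-2 - 4)*(-4/(-8)))*(-7) = -(-3)*(-4)/4*(-7) = -6*½*(-7) = -3*(-7) = 21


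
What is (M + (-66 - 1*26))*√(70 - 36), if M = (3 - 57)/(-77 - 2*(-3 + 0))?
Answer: -6478*√34/71 ≈ -532.01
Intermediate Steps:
M = 54/71 (M = -54/(-77 - 2*(-3)) = -54/(-77 + 6) = -54/(-71) = -54*(-1/71) = 54/71 ≈ 0.76056)
(M + (-66 - 1*26))*√(70 - 36) = (54/71 + (-66 - 1*26))*√(70 - 36) = (54/71 + (-66 - 26))*√34 = (54/71 - 92)*√34 = -6478*√34/71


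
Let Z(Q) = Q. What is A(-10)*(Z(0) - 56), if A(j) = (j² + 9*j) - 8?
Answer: -112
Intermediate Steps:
A(j) = -8 + j² + 9*j
A(-10)*(Z(0) - 56) = (-8 + (-10)² + 9*(-10))*(0 - 56) = (-8 + 100 - 90)*(-56) = 2*(-56) = -112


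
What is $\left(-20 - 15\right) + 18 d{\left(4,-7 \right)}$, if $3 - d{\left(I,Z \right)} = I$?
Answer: $-53$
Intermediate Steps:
$d{\left(I,Z \right)} = 3 - I$
$\left(-20 - 15\right) + 18 d{\left(4,-7 \right)} = \left(-20 - 15\right) + 18 \left(3 - 4\right) = -35 + 18 \left(3 - 4\right) = -35 + 18 \left(-1\right) = -35 - 18 = -53$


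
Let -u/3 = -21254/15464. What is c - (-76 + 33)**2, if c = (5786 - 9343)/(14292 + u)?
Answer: -204411571349/110537625 ≈ -1849.2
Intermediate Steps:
u = 31881/7732 (u = -(-63762)/15464 = -3*(-10627/7732) = 31881/7732 ≈ 4.1233)
c = -27502724/110537625 (c = (5786 - 9343)/(14292 + 31881/7732) = -3557/110537625/7732 = -3557*7732/110537625 = -27502724/110537625 ≈ -0.24881)
c - (-76 + 33)**2 = -27502724/110537625 - (-76 + 33)**2 = -27502724/110537625 - 1*(-43)**2 = -27502724/110537625 - 1*1849 = -27502724/110537625 - 1849 = -204411571349/110537625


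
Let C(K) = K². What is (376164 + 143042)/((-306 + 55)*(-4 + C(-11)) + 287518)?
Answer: 519206/258151 ≈ 2.0112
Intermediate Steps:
(376164 + 143042)/((-306 + 55)*(-4 + C(-11)) + 287518) = (376164 + 143042)/((-306 + 55)*(-4 + (-11)²) + 287518) = 519206/(-251*(-4 + 121) + 287518) = 519206/(-251*117 + 287518) = 519206/(-29367 + 287518) = 519206/258151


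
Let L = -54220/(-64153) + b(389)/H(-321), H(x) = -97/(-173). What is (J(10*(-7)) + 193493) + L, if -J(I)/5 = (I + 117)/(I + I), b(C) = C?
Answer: 33835457120559/174239548 ≈ 1.9419e+5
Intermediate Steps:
H(x) = 97/173 (H(x) = -97*(-1/173) = 97/173)
L = 4322563781/6222841 (L = -54220/(-64153) + 389/(97/173) = -54220*(-1/64153) + 389*(173/97) = 54220/64153 + 67297/97 = 4322563781/6222841 ≈ 694.63)
J(I) = -5*(117 + I)/(2*I) (J(I) = -5*(I + 117)/(I + I) = -5*(117 + I)/(2*I))
(J(10*(-7)) + 193493) + L = (5*(-117 - 10*(-7))/(2*((10*(-7)))) + 193493) + 4322563781/6222841 = ((5/2)*(-117 - 1*(-70))/(-70) + 193493) + 4322563781/6222841 = ((5/2)*(-1/70)*(-117 + 70) + 193493) + 4322563781/6222841 = ((5/2)*(-1/70)*(-47) + 193493) + 4322563781/6222841 = (47/28 + 193493) + 4322563781/6222841 = 5417851/28 + 4322563781/6222841 = 33835457120559/174239548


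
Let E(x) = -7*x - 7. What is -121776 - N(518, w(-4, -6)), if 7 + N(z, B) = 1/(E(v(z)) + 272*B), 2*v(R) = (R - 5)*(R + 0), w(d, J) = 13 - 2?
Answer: -112890091595/927084 ≈ -1.2177e+5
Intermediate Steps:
w(d, J) = 11
v(R) = R*(-5 + R)/2 (v(R) = ((R - 5)*(R + 0))/2 = ((-5 + R)*R)/2 = (R*(-5 + R))/2 = R*(-5 + R)/2)
E(x) = -7 - 7*x
N(z, B) = -7 + 1/(-7 + 272*B - 7*z*(-5 + z)/2) (N(z, B) = -7 + 1/((-7 - 7*z*(-5 + z)/2) + 272*B) = -7 + 1/(-7 + 272*B - 7*z*(-5 + z)/2))
-121776 - N(518, w(-4, -6)) = -121776 - (-100 + 3808*11 - 49*518*(-5 + 518))/(14 - 544*11 + 7*518*(-5 + 518)) = -121776 - (-100 + 41888 - 49*518*513)/(14 - 5984 + 7*518*513) = -121776 - (-100 + 41888 - 13020966)/(14 - 5984 + 1860138) = -121776 - (-12979178)/1854168 = -121776 - 1*(-6489589/927084) = -121776 + 6489589/927084 = -112890091595/927084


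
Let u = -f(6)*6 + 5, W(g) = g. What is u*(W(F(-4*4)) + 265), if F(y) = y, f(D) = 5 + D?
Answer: -15189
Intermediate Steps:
u = -61 (u = -(5 + 6)*6 + 5 = -1*11*6 + 5 = -11*6 + 5 = -66 + 5 = -61)
u*(W(F(-4*4)) + 265) = -61*(-4*4 + 265) = -61*(-16 + 265) = -61*249 = -15189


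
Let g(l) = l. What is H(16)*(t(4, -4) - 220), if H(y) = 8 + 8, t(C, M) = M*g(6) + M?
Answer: -3968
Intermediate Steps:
t(C, M) = 7*M (t(C, M) = M*6 + M = 6*M + M = 7*M)
H(y) = 16
H(16)*(t(4, -4) - 220) = 16*(7*(-4) - 220) = 16*(-28 - 220) = 16*(-248) = -3968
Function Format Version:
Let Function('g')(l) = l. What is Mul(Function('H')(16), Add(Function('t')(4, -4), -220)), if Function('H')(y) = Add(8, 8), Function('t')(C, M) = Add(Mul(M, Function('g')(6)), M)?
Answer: -3968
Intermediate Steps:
Function('t')(C, M) = Mul(7, M) (Function('t')(C, M) = Add(Mul(M, 6), M) = Add(Mul(6, M), M) = Mul(7, M))
Function('H')(y) = 16
Mul(Function('H')(16), Add(Function('t')(4, -4), -220)) = Mul(16, Add(Mul(7, -4), -220)) = Mul(16, Add(-28, -220)) = Mul(16, -248) = -3968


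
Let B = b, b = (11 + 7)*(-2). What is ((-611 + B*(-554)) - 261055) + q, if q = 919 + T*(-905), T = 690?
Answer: -865253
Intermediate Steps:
q = -623531 (q = 919 + 690*(-905) = 919 - 624450 = -623531)
b = -36 (b = 18*(-2) = -36)
B = -36
((-611 + B*(-554)) - 261055) + q = ((-611 - 36*(-554)) - 261055) - 623531 = ((-611 + 19944) - 261055) - 623531 = (19333 - 261055) - 623531 = -241722 - 623531 = -865253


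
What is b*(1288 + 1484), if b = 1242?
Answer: 3442824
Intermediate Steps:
b*(1288 + 1484) = 1242*(1288 + 1484) = 1242*2772 = 3442824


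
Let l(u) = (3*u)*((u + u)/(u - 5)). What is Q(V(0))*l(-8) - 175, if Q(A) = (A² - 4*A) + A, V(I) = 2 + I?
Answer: -1507/13 ≈ -115.92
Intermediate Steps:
Q(A) = A² - 3*A
l(u) = 6*u²/(-5 + u) (l(u) = (3*u)*((2*u)/(-5 + u)) = (3*u)*(2*u/(-5 + u)) = 6*u²/(-5 + u))
Q(V(0))*l(-8) - 175 = ((2 + 0)*(-3 + (2 + 0)))*(6*(-8)²/(-5 - 8)) - 175 = (2*(-3 + 2))*(6*64/(-13)) - 175 = (2*(-1))*(6*64*(-1/13)) - 175 = -2*(-384/13) - 175 = 768/13 - 175 = -1507/13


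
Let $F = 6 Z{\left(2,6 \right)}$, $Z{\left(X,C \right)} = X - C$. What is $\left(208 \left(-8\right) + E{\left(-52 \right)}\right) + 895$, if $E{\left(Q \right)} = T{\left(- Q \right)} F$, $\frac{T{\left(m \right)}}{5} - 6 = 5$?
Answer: $-2089$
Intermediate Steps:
$T{\left(m \right)} = 55$ ($T{\left(m \right)} = 30 + 5 \cdot 5 = 30 + 25 = 55$)
$F = -24$ ($F = 6 \left(2 - 6\right) = 6 \left(-4\right) = -24$)
$E{\left(Q \right)} = -1320$ ($E{\left(Q \right)} = 55 \left(-24\right) = -1320$)
$\left(208 \left(-8\right) + E{\left(-52 \right)}\right) + 895 = \left(208 \left(-8\right) - 1320\right) + 895 = \left(-1664 - 1320\right) + 895 = -2984 + 895 = -2089$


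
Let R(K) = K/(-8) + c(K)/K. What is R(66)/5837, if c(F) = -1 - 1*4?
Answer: -1099/770484 ≈ -0.0014264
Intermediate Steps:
c(F) = -5 (c(F) = -1 - 4 = -5)
R(K) = -5/K - K/8 (R(K) = K/(-8) - 5/K = K*(-⅛) - 5/K = -K/8 - 5/K = -5/K - K/8)
R(66)/5837 = (-5/66 - ⅛*66)/5837 = (-5*1/66 - 33/4)*(1/5837) = (-5/66 - 33/4)*(1/5837) = -1099/132*1/5837 = -1099/770484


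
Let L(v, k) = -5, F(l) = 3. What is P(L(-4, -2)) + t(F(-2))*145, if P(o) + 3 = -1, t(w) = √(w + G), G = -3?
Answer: -4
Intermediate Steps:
t(w) = √(-3 + w) (t(w) = √(w - 3) = √(-3 + w))
P(o) = -4 (P(o) = -3 - 1 = -4)
P(L(-4, -2)) + t(F(-2))*145 = -4 + √(-3 + 3)*145 = -4 + √0*145 = -4 + 0*145 = -4 + 0 = -4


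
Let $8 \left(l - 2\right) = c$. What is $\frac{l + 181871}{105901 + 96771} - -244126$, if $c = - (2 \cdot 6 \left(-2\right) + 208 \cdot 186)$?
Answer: $\frac{3092355107}{12667} \approx 2.4413 \cdot 10^{5}$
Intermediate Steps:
$c = -38664$ ($c = - (12 \left(-2\right) + 38688) = - (-24 + 38688) = \left(-1\right) 38664 = -38664$)
$l = -4831$ ($l = 2 + \frac{1}{8} \left(-38664\right) = 2 - 4833 = -4831$)
$\frac{l + 181871}{105901 + 96771} - -244126 = \frac{-4831 + 181871}{105901 + 96771} - -244126 = \frac{177040}{202672} + 244126 = 177040 \cdot \frac{1}{202672} + 244126 = \frac{11065}{12667} + 244126 = \frac{3092355107}{12667}$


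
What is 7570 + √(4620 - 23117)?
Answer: 7570 + I*√18497 ≈ 7570.0 + 136.0*I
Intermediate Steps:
7570 + √(4620 - 23117) = 7570 + √(-18497) = 7570 + I*√18497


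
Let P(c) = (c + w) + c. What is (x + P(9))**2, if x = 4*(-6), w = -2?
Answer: 64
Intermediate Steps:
P(c) = -2 + 2*c (P(c) = (c - 2) + c = (-2 + c) + c = -2 + 2*c)
x = -24
(x + P(9))**2 = (-24 + (-2 + 2*9))**2 = (-24 + (-2 + 18))**2 = (-24 + 16)**2 = (-8)**2 = 64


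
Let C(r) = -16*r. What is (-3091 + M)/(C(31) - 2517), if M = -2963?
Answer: 6054/3013 ≈ 2.0093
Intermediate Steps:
(-3091 + M)/(C(31) - 2517) = (-3091 - 2963)/(-16*31 - 2517) = -6054/(-496 - 2517) = -6054/(-3013) = -6054*(-1/3013) = 6054/3013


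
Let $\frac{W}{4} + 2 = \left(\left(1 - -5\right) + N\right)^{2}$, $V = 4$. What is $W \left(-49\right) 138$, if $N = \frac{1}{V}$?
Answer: $- \frac{2004933}{2} \approx -1.0025 \cdot 10^{6}$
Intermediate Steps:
$N = \frac{1}{4} \approx 0.25$
$W = \frac{593}{4}$ ($W = -8 + 4 \left(\left(1 - -5\right) + \frac{1}{4}\right)^{2} = -8 + 4 \left(\left(1 + 5\right) + \frac{1}{4}\right)^{2} = -8 + 4 \left(6 + \frac{1}{4}\right)^{2} = -8 + 4 \left(\frac{25}{4}\right)^{2} = -8 + 4 \cdot \frac{625}{16} = -8 + \frac{625}{4} = \frac{593}{4} \approx 148.25$)
$W \left(-49\right) 138 = \frac{593}{4} \left(-49\right) 138 = \left(- \frac{29057}{4}\right) 138 = - \frac{2004933}{2}$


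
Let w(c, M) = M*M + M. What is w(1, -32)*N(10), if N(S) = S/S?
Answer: 992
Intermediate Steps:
w(c, M) = M + M**2 (w(c, M) = M**2 + M = M + M**2)
N(S) = 1
w(1, -32)*N(10) = -32*(1 - 32)*1 = -32*(-31)*1 = 992*1 = 992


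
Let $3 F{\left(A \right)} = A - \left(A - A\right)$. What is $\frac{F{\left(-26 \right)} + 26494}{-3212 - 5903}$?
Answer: $- \frac{79456}{27345} \approx -2.9057$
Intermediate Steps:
$F{\left(A \right)} = \frac{A}{3}$ ($F{\left(A \right)} = \frac{A - \left(A - A\right)}{3} = \frac{A - 0}{3} = \frac{A + 0}{3} = \frac{A}{3}$)
$\frac{F{\left(-26 \right)} + 26494}{-3212 - 5903} = \frac{\frac{1}{3} \left(-26\right) + 26494}{-3212 - 5903} = \frac{- \frac{26}{3} + 26494}{-9115} = \frac{79456}{3} \left(- \frac{1}{9115}\right) = - \frac{79456}{27345}$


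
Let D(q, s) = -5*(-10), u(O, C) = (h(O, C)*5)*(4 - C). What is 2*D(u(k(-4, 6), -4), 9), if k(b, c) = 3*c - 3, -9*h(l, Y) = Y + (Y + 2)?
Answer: 100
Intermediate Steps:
h(l, Y) = -2/9 - 2*Y/9 (h(l, Y) = -(Y + (Y + 2))/9 = -(Y + (2 + Y))/9 = -(2 + 2*Y)/9 = -2/9 - 2*Y/9)
k(b, c) = -3 + 3*c
u(O, C) = (4 - C)*(-10/9 - 10*C/9) (u(O, C) = ((-2/9 - 2*C/9)*5)*(4 - C) = (-10/9 - 10*C/9)*(4 - C) = (4 - C)*(-10/9 - 10*C/9))
D(q, s) = 50
2*D(u(k(-4, 6), -4), 9) = 2*50 = 100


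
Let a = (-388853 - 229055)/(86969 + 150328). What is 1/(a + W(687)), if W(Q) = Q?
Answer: 237297/162405131 ≈ 0.0014611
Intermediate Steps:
a = -617908/237297 ≈ -2.6039
1/(a + W(687)) = 1/(-617908/237297 + 687) = 1/(162405131/237297) = 237297/162405131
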